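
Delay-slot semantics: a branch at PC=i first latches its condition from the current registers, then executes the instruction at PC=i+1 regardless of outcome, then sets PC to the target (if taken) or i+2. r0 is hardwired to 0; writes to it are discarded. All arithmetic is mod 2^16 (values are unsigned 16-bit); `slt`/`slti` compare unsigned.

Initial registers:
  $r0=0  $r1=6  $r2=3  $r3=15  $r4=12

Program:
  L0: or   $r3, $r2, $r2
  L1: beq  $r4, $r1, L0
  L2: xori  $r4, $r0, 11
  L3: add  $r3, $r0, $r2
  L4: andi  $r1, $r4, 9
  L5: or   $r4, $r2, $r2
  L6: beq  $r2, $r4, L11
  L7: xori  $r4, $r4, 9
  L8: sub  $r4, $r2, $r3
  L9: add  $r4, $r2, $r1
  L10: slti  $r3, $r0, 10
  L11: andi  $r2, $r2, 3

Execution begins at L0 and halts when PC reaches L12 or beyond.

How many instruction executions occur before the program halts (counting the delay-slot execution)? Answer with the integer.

9

#0 or   $r3, $r2, $r2 ; 0/6/3/3/12
#1 beq  $r4, $r1, L0 ; 0/6/3/3/12 ; →fallthru
#2 xori  $r4, $r0, 11 ; 0/6/3/3/11
#3 add  $r3, $r0, $r2 ; 0/6/3/3/11
#4 andi  $r1, $r4, 9 ; 0/9/3/3/11
#5 or   $r4, $r2, $r2 ; 0/9/3/3/3
#6 beq  $r2, $r4, L11 ; 0/9/3/3/3 ; →target
#7 xori  $r4, $r4, 9 ; 0/9/3/3/10
#11 andi  $r2, $r2, 3 ; 0/9/3/3/10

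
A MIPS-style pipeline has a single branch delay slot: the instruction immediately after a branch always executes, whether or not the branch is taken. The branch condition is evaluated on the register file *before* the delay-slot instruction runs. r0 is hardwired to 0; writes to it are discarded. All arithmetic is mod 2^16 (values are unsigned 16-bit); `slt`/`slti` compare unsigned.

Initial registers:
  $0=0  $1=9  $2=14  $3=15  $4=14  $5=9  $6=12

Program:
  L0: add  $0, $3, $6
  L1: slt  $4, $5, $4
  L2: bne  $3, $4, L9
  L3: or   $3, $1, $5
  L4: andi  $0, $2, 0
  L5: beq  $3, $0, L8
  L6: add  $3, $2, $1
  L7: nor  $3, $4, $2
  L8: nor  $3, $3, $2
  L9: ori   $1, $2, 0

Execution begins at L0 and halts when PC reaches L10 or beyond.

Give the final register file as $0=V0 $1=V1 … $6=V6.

$0=0 $1=14 $2=14 $3=9 $4=1 $5=9 $6=12

PC=0  add  $0, $3, $6        | $0=0 $1=9 $2=14 $3=15 $4=14 $5=9 $6=12
PC=1  slt  $4, $5, $4        | $0=0 $1=9 $2=14 $3=15 $4=1 $5=9 $6=12
PC=2  bne  $3, $4, L9        | $0=0 $1=9 $2=14 $3=15 $4=1 $5=9 $6=12  [TAKEN]
PC=3  or   $3, $1, $5        | $0=0 $1=9 $2=14 $3=9 $4=1 $5=9 $6=12
PC=9  ori   $1, $2, 0        | $0=0 $1=14 $2=14 $3=9 $4=1 $5=9 $6=12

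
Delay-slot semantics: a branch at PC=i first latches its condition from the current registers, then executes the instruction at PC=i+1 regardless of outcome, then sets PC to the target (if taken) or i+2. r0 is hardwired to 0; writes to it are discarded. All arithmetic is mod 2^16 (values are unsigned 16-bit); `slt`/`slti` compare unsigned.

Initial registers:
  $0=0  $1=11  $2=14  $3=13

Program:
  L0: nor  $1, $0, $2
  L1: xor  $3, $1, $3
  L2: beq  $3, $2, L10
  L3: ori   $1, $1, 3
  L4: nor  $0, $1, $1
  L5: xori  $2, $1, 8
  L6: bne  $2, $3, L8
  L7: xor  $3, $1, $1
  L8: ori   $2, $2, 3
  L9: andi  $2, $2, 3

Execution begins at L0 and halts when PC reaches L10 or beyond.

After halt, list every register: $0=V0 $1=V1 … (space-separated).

[0] nor  $1, $0, $2  →  {$0:0, $1:65521, $2:14, $3:13}
[1] xor  $3, $1, $3  →  {$0:0, $1:65521, $2:14, $3:65532}
[2] beq  $3, $2, L10  →  {$0:0, $1:65521, $2:14, $3:65532}  ⟨branch fallthrough⟩
[3] ori   $1, $1, 3  →  {$0:0, $1:65523, $2:14, $3:65532}
[4] nor  $0, $1, $1  →  {$0:0, $1:65523, $2:14, $3:65532}
[5] xori  $2, $1, 8  →  {$0:0, $1:65523, $2:65531, $3:65532}
[6] bne  $2, $3, L8  →  {$0:0, $1:65523, $2:65531, $3:65532}  ⟨branch taken⟩
[7] xor  $3, $1, $1  →  {$0:0, $1:65523, $2:65531, $3:0}
[8] ori   $2, $2, 3  →  {$0:0, $1:65523, $2:65531, $3:0}
[9] andi  $2, $2, 3  →  {$0:0, $1:65523, $2:3, $3:0}

$0=0 $1=65523 $2=3 $3=0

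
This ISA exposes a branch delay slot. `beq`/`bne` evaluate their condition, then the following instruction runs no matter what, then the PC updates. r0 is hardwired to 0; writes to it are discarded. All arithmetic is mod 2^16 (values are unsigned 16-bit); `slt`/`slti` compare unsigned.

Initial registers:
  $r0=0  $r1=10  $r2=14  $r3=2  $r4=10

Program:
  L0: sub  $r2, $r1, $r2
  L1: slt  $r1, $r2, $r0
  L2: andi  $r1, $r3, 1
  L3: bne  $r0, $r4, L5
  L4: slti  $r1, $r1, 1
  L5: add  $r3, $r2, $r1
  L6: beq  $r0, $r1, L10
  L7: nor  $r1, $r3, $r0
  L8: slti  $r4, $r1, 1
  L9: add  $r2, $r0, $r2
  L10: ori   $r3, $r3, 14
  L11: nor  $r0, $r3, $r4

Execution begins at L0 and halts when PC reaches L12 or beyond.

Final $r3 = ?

[0] sub  $r2, $r1, $r2  →  {$r0:0, $r1:10, $r2:65532, $r3:2, $r4:10}
[1] slt  $r1, $r2, $r0  →  {$r0:0, $r1:0, $r2:65532, $r3:2, $r4:10}
[2] andi  $r1, $r3, 1  →  {$r0:0, $r1:0, $r2:65532, $r3:2, $r4:10}
[3] bne  $r0, $r4, L5  →  {$r0:0, $r1:0, $r2:65532, $r3:2, $r4:10}  ⟨branch taken⟩
[4] slti  $r1, $r1, 1  →  {$r0:0, $r1:1, $r2:65532, $r3:2, $r4:10}
[5] add  $r3, $r2, $r1  →  {$r0:0, $r1:1, $r2:65532, $r3:65533, $r4:10}
[6] beq  $r0, $r1, L10  →  {$r0:0, $r1:1, $r2:65532, $r3:65533, $r4:10}  ⟨branch fallthrough⟩
[7] nor  $r1, $r3, $r0  →  {$r0:0, $r1:2, $r2:65532, $r3:65533, $r4:10}
[8] slti  $r4, $r1, 1  →  {$r0:0, $r1:2, $r2:65532, $r3:65533, $r4:0}
[9] add  $r2, $r0, $r2  →  {$r0:0, $r1:2, $r2:65532, $r3:65533, $r4:0}
[10] ori   $r3, $r3, 14  →  {$r0:0, $r1:2, $r2:65532, $r3:65535, $r4:0}
[11] nor  $r0, $r3, $r4  →  {$r0:0, $r1:2, $r2:65532, $r3:65535, $r4:0}

65535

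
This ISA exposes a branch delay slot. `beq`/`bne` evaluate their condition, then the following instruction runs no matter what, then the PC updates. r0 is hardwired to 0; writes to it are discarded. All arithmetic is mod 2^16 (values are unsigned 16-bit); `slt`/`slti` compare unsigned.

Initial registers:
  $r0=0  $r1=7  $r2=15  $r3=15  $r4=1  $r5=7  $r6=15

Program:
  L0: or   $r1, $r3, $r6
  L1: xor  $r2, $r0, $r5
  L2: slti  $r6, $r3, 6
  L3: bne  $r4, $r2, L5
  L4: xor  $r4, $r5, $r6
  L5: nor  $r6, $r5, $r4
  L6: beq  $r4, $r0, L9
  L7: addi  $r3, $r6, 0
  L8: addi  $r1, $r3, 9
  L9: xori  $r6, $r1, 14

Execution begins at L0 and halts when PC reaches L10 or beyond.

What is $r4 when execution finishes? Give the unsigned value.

PC=0  or   $r1, $r3, $r6     | $r0=0 $r1=15 $r2=15 $r3=15 $r4=1 $r5=7 $r6=15
PC=1  xor  $r2, $r0, $r5     | $r0=0 $r1=15 $r2=7 $r3=15 $r4=1 $r5=7 $r6=15
PC=2  slti  $r6, $r3, 6      | $r0=0 $r1=15 $r2=7 $r3=15 $r4=1 $r5=7 $r6=0
PC=3  bne  $r4, $r2, L5      | $r0=0 $r1=15 $r2=7 $r3=15 $r4=1 $r5=7 $r6=0  [TAKEN]
PC=4  xor  $r4, $r5, $r6     | $r0=0 $r1=15 $r2=7 $r3=15 $r4=7 $r5=7 $r6=0
PC=5  nor  $r6, $r5, $r4     | $r0=0 $r1=15 $r2=7 $r3=15 $r4=7 $r5=7 $r6=65528
PC=6  beq  $r4, $r0, L9      | $r0=0 $r1=15 $r2=7 $r3=15 $r4=7 $r5=7 $r6=65528  [not taken]
PC=7  addi  $r3, $r6, 0      | $r0=0 $r1=15 $r2=7 $r3=65528 $r4=7 $r5=7 $r6=65528
PC=8  addi  $r1, $r3, 9      | $r0=0 $r1=1 $r2=7 $r3=65528 $r4=7 $r5=7 $r6=65528
PC=9  xori  $r6, $r1, 14     | $r0=0 $r1=1 $r2=7 $r3=65528 $r4=7 $r5=7 $r6=15

7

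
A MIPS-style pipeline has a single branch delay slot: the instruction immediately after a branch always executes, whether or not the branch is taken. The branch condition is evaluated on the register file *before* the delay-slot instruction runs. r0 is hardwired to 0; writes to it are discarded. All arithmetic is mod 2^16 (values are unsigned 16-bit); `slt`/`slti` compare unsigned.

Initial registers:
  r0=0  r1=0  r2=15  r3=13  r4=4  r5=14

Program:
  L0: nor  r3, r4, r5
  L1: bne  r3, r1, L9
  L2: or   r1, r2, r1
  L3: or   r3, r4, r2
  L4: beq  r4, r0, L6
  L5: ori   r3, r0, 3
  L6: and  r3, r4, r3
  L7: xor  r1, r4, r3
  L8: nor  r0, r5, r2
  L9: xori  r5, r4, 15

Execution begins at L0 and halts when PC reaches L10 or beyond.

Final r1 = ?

15

#0 nor  r3, r4, r5 ; 0/0/15/65521/4/14
#1 bne  r3, r1, L9 ; 0/0/15/65521/4/14 ; →target
#2 or   r1, r2, r1 ; 0/15/15/65521/4/14
#9 xori  r5, r4, 15 ; 0/15/15/65521/4/11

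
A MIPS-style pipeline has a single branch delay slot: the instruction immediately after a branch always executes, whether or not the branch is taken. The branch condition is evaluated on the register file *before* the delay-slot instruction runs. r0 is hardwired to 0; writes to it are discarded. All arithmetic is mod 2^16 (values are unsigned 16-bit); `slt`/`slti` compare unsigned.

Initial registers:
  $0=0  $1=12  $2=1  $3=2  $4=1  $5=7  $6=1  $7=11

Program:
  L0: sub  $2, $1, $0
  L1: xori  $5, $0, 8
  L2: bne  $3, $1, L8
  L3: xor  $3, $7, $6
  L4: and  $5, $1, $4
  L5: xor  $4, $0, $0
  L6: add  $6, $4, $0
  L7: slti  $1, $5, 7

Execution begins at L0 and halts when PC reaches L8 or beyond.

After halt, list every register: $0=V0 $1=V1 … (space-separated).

[0] sub  $2, $1, $0  →  {$0:0, $1:12, $2:12, $3:2, $4:1, $5:7, $6:1, $7:11}
[1] xori  $5, $0, 8  →  {$0:0, $1:12, $2:12, $3:2, $4:1, $5:8, $6:1, $7:11}
[2] bne  $3, $1, L8  →  {$0:0, $1:12, $2:12, $3:2, $4:1, $5:8, $6:1, $7:11}  ⟨branch taken⟩
[3] xor  $3, $7, $6  →  {$0:0, $1:12, $2:12, $3:10, $4:1, $5:8, $6:1, $7:11}

$0=0 $1=12 $2=12 $3=10 $4=1 $5=8 $6=1 $7=11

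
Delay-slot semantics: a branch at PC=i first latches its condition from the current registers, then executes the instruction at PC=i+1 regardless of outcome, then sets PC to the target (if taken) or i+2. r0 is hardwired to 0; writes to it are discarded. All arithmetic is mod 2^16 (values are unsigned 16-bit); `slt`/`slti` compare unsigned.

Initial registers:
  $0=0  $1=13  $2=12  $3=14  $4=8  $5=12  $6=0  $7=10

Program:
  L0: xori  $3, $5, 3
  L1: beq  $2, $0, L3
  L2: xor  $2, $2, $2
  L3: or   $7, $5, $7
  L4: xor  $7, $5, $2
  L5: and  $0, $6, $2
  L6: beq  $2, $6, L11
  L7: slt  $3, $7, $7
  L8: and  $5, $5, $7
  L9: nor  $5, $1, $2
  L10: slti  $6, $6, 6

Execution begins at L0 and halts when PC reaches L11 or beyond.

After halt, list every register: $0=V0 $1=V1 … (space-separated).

$0=0 $1=13 $2=0 $3=0 $4=8 $5=12 $6=0 $7=12

  step pc=0: xori  $3, $5, 3  regs=(0,13,12,15,8,12,0,10)
  step pc=1: beq  $2, $0, L3  cond=F  regs=(0,13,12,15,8,12,0,10)
  step pc=2: xor  $2, $2, $2  regs=(0,13,0,15,8,12,0,10)
  step pc=3: or   $7, $5, $7  regs=(0,13,0,15,8,12,0,14)
  step pc=4: xor  $7, $5, $2  regs=(0,13,0,15,8,12,0,12)
  step pc=5: and  $0, $6, $2  regs=(0,13,0,15,8,12,0,12)
  step pc=6: beq  $2, $6, L11  cond=T  regs=(0,13,0,15,8,12,0,12)
  step pc=7: slt  $3, $7, $7  regs=(0,13,0,0,8,12,0,12)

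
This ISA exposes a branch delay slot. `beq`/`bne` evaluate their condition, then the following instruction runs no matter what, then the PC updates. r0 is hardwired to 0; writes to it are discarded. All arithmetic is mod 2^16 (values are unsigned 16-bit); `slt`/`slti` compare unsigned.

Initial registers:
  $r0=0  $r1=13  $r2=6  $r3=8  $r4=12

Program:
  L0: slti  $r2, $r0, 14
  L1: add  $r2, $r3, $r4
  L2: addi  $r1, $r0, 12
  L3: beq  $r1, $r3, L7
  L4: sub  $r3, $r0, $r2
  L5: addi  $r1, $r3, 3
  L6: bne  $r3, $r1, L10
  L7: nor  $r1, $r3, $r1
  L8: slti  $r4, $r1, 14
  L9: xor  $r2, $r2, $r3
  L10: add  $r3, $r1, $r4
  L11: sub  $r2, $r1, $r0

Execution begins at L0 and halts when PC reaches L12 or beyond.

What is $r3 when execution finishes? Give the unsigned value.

28

[0] slti  $r2, $r0, 14  →  {$r0:0, $r1:13, $r2:1, $r3:8, $r4:12}
[1] add  $r2, $r3, $r4  →  {$r0:0, $r1:13, $r2:20, $r3:8, $r4:12}
[2] addi  $r1, $r0, 12  →  {$r0:0, $r1:12, $r2:20, $r3:8, $r4:12}
[3] beq  $r1, $r3, L7  →  {$r0:0, $r1:12, $r2:20, $r3:8, $r4:12}  ⟨branch fallthrough⟩
[4] sub  $r3, $r0, $r2  →  {$r0:0, $r1:12, $r2:20, $r3:65516, $r4:12}
[5] addi  $r1, $r3, 3  →  {$r0:0, $r1:65519, $r2:20, $r3:65516, $r4:12}
[6] bne  $r3, $r1, L10  →  {$r0:0, $r1:65519, $r2:20, $r3:65516, $r4:12}  ⟨branch taken⟩
[7] nor  $r1, $r3, $r1  →  {$r0:0, $r1:16, $r2:20, $r3:65516, $r4:12}
[10] add  $r3, $r1, $r4  →  {$r0:0, $r1:16, $r2:20, $r3:28, $r4:12}
[11] sub  $r2, $r1, $r0  →  {$r0:0, $r1:16, $r2:16, $r3:28, $r4:12}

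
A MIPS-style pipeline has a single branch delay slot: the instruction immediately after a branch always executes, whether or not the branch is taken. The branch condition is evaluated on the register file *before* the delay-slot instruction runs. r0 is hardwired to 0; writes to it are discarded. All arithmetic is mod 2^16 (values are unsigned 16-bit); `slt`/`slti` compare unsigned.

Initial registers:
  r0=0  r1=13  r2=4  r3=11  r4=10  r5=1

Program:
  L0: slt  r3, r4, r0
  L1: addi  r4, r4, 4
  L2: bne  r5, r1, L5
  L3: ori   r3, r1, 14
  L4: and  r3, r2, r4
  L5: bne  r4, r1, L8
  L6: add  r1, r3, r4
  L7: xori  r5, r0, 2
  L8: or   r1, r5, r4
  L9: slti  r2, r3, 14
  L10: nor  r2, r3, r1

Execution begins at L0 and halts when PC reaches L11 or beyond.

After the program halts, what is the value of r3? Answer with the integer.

  step pc=0: slt  r3, r4, r0  regs=(0,13,4,0,10,1)
  step pc=1: addi  r4, r4, 4  regs=(0,13,4,0,14,1)
  step pc=2: bne  r5, r1, L5  cond=T  regs=(0,13,4,0,14,1)
  step pc=3: ori   r3, r1, 14  regs=(0,13,4,15,14,1)
  step pc=5: bne  r4, r1, L8  cond=T  regs=(0,13,4,15,14,1)
  step pc=6: add  r1, r3, r4  regs=(0,29,4,15,14,1)
  step pc=8: or   r1, r5, r4  regs=(0,15,4,15,14,1)
  step pc=9: slti  r2, r3, 14  regs=(0,15,0,15,14,1)
  step pc=10: nor  r2, r3, r1  regs=(0,15,65520,15,14,1)

15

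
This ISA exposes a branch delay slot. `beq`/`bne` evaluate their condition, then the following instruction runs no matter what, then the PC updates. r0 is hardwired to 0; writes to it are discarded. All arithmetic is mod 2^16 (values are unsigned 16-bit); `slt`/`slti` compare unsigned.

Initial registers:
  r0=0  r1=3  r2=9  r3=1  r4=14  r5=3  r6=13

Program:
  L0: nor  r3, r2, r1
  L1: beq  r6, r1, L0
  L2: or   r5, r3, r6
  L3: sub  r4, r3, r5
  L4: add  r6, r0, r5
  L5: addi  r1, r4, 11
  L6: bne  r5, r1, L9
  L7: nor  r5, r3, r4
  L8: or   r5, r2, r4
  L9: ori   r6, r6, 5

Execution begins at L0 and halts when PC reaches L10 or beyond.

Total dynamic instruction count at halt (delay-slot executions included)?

#0 nor  r3, r2, r1 ; 0/3/9/65524/14/3/13
#1 beq  r6, r1, L0 ; 0/3/9/65524/14/3/13 ; →fallthru
#2 or   r5, r3, r6 ; 0/3/9/65524/14/65533/13
#3 sub  r4, r3, r5 ; 0/3/9/65524/65527/65533/13
#4 add  r6, r0, r5 ; 0/3/9/65524/65527/65533/65533
#5 addi  r1, r4, 11 ; 0/2/9/65524/65527/65533/65533
#6 bne  r5, r1, L9 ; 0/2/9/65524/65527/65533/65533 ; →target
#7 nor  r5, r3, r4 ; 0/2/9/65524/65527/8/65533
#9 ori   r6, r6, 5 ; 0/2/9/65524/65527/8/65533

9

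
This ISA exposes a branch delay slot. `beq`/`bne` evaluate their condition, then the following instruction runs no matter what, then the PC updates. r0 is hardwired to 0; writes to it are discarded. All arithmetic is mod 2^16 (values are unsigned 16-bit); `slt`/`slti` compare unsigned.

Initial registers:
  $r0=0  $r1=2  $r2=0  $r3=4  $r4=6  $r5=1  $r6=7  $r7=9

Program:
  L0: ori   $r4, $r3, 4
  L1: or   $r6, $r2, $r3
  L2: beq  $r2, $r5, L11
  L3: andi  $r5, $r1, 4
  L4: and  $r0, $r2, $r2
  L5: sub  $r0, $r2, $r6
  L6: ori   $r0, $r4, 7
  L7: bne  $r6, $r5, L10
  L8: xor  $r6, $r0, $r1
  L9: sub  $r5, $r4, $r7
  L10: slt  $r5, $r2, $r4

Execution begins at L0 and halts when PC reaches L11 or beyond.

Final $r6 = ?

2

#0 ori   $r4, $r3, 4 ; 0/2/0/4/4/1/7/9
#1 or   $r6, $r2, $r3 ; 0/2/0/4/4/1/4/9
#2 beq  $r2, $r5, L11 ; 0/2/0/4/4/1/4/9 ; →fallthru
#3 andi  $r5, $r1, 4 ; 0/2/0/4/4/0/4/9
#4 and  $r0, $r2, $r2 ; 0/2/0/4/4/0/4/9
#5 sub  $r0, $r2, $r6 ; 0/2/0/4/4/0/4/9
#6 ori   $r0, $r4, 7 ; 0/2/0/4/4/0/4/9
#7 bne  $r6, $r5, L10 ; 0/2/0/4/4/0/4/9 ; →target
#8 xor  $r6, $r0, $r1 ; 0/2/0/4/4/0/2/9
#10 slt  $r5, $r2, $r4 ; 0/2/0/4/4/1/2/9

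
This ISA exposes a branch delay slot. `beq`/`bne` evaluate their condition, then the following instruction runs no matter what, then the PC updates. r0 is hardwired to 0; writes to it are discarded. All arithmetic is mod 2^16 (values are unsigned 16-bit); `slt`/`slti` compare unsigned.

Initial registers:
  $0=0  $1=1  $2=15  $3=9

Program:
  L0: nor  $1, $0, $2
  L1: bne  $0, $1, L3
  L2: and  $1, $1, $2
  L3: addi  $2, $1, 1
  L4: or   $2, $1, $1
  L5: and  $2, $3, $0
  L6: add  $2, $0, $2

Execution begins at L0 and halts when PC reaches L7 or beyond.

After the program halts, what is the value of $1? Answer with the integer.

[0] nor  $1, $0, $2  →  {$0:0, $1:65520, $2:15, $3:9}
[1] bne  $0, $1, L3  →  {$0:0, $1:65520, $2:15, $3:9}  ⟨branch taken⟩
[2] and  $1, $1, $2  →  {$0:0, $1:0, $2:15, $3:9}
[3] addi  $2, $1, 1  →  {$0:0, $1:0, $2:1, $3:9}
[4] or   $2, $1, $1  →  {$0:0, $1:0, $2:0, $3:9}
[5] and  $2, $3, $0  →  {$0:0, $1:0, $2:0, $3:9}
[6] add  $2, $0, $2  →  {$0:0, $1:0, $2:0, $3:9}

0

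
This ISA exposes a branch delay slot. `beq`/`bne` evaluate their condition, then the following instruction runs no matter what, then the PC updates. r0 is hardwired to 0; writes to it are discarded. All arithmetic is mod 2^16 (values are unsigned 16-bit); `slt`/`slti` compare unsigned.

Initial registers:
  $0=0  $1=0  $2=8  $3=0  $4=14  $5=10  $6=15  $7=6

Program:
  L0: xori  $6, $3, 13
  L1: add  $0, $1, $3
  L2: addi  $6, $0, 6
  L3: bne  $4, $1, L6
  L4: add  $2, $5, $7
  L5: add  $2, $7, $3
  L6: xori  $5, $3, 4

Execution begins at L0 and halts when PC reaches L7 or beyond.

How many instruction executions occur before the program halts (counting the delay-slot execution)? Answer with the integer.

  step pc=0: xori  $6, $3, 13  regs=(0,0,8,0,14,10,13,6)
  step pc=1: add  $0, $1, $3  regs=(0,0,8,0,14,10,13,6)
  step pc=2: addi  $6, $0, 6  regs=(0,0,8,0,14,10,6,6)
  step pc=3: bne  $4, $1, L6  cond=T  regs=(0,0,8,0,14,10,6,6)
  step pc=4: add  $2, $5, $7  regs=(0,0,16,0,14,10,6,6)
  step pc=6: xori  $5, $3, 4  regs=(0,0,16,0,14,4,6,6)

6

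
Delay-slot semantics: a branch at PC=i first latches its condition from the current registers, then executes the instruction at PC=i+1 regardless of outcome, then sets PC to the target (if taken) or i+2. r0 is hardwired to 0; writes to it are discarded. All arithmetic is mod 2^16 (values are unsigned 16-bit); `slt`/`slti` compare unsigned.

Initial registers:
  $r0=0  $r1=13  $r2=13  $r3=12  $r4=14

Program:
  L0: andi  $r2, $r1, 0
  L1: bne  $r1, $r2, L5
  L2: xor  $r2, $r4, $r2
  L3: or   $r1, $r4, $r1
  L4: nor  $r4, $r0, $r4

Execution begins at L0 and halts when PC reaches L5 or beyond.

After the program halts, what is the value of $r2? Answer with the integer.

14

#0 andi  $r2, $r1, 0 ; 0/13/0/12/14
#1 bne  $r1, $r2, L5 ; 0/13/0/12/14 ; →target
#2 xor  $r2, $r4, $r2 ; 0/13/14/12/14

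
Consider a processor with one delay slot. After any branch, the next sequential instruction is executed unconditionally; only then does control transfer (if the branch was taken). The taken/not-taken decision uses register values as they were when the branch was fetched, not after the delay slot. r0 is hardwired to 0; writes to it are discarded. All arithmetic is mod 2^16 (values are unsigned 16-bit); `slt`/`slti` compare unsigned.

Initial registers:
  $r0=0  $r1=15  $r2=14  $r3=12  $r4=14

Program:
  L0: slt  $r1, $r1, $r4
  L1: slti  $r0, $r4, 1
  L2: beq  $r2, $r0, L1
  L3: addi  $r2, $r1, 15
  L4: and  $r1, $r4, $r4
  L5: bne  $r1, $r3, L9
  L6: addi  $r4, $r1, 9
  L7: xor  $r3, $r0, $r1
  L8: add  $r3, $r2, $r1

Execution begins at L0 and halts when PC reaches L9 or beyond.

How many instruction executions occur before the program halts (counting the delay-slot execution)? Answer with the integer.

[0] slt  $r1, $r1, $r4  →  {$r0:0, $r1:0, $r2:14, $r3:12, $r4:14}
[1] slti  $r0, $r4, 1  →  {$r0:0, $r1:0, $r2:14, $r3:12, $r4:14}
[2] beq  $r2, $r0, L1  →  {$r0:0, $r1:0, $r2:14, $r3:12, $r4:14}  ⟨branch fallthrough⟩
[3] addi  $r2, $r1, 15  →  {$r0:0, $r1:0, $r2:15, $r3:12, $r4:14}
[4] and  $r1, $r4, $r4  →  {$r0:0, $r1:14, $r2:15, $r3:12, $r4:14}
[5] bne  $r1, $r3, L9  →  {$r0:0, $r1:14, $r2:15, $r3:12, $r4:14}  ⟨branch taken⟩
[6] addi  $r4, $r1, 9  →  {$r0:0, $r1:14, $r2:15, $r3:12, $r4:23}

7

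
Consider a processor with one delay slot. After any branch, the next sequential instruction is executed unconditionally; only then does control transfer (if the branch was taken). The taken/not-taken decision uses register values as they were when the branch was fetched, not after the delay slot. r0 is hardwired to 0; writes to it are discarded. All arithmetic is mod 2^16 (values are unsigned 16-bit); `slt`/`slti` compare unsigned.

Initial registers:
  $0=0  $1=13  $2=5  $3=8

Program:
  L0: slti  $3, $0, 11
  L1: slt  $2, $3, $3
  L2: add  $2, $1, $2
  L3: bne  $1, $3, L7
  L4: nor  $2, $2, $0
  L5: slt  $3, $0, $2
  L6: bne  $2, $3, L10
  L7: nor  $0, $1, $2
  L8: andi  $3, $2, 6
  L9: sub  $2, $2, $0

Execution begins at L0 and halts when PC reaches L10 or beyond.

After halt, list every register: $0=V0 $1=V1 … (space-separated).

$0=0 $1=13 $2=65522 $3=2

[0] slti  $3, $0, 11  →  {$0:0, $1:13, $2:5, $3:1}
[1] slt  $2, $3, $3  →  {$0:0, $1:13, $2:0, $3:1}
[2] add  $2, $1, $2  →  {$0:0, $1:13, $2:13, $3:1}
[3] bne  $1, $3, L7  →  {$0:0, $1:13, $2:13, $3:1}  ⟨branch taken⟩
[4] nor  $2, $2, $0  →  {$0:0, $1:13, $2:65522, $3:1}
[7] nor  $0, $1, $2  →  {$0:0, $1:13, $2:65522, $3:1}
[8] andi  $3, $2, 6  →  {$0:0, $1:13, $2:65522, $3:2}
[9] sub  $2, $2, $0  →  {$0:0, $1:13, $2:65522, $3:2}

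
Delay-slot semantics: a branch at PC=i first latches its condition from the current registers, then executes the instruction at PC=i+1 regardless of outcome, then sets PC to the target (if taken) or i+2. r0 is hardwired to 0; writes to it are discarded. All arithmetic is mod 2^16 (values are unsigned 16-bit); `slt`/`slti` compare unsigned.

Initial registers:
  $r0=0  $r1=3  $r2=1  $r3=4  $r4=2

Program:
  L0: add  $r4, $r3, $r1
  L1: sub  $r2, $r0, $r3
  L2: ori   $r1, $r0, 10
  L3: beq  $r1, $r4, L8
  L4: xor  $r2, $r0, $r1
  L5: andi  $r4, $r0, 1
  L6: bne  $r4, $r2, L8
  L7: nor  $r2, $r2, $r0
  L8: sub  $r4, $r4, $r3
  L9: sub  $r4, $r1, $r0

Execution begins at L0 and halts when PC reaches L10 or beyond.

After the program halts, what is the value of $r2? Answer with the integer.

65525

[0] add  $r4, $r3, $r1  →  {$r0:0, $r1:3, $r2:1, $r3:4, $r4:7}
[1] sub  $r2, $r0, $r3  →  {$r0:0, $r1:3, $r2:65532, $r3:4, $r4:7}
[2] ori   $r1, $r0, 10  →  {$r0:0, $r1:10, $r2:65532, $r3:4, $r4:7}
[3] beq  $r1, $r4, L8  →  {$r0:0, $r1:10, $r2:65532, $r3:4, $r4:7}  ⟨branch fallthrough⟩
[4] xor  $r2, $r0, $r1  →  {$r0:0, $r1:10, $r2:10, $r3:4, $r4:7}
[5] andi  $r4, $r0, 1  →  {$r0:0, $r1:10, $r2:10, $r3:4, $r4:0}
[6] bne  $r4, $r2, L8  →  {$r0:0, $r1:10, $r2:10, $r3:4, $r4:0}  ⟨branch taken⟩
[7] nor  $r2, $r2, $r0  →  {$r0:0, $r1:10, $r2:65525, $r3:4, $r4:0}
[8] sub  $r4, $r4, $r3  →  {$r0:0, $r1:10, $r2:65525, $r3:4, $r4:65532}
[9] sub  $r4, $r1, $r0  →  {$r0:0, $r1:10, $r2:65525, $r3:4, $r4:10}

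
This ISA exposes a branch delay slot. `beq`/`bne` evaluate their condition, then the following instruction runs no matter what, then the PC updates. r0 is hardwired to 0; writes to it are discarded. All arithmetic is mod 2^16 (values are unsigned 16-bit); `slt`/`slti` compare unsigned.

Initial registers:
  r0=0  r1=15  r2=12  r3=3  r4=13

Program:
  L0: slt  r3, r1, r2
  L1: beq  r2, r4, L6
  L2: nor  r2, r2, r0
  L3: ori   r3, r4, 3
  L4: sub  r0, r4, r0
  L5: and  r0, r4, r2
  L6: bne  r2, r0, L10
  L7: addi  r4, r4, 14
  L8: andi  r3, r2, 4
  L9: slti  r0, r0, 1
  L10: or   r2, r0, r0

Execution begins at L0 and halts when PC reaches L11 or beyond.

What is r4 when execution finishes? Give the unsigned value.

[0] slt  r3, r1, r2  →  {r0:0, r1:15, r2:12, r3:0, r4:13}
[1] beq  r2, r4, L6  →  {r0:0, r1:15, r2:12, r3:0, r4:13}  ⟨branch fallthrough⟩
[2] nor  r2, r2, r0  →  {r0:0, r1:15, r2:65523, r3:0, r4:13}
[3] ori   r3, r4, 3  →  {r0:0, r1:15, r2:65523, r3:15, r4:13}
[4] sub  r0, r4, r0  →  {r0:0, r1:15, r2:65523, r3:15, r4:13}
[5] and  r0, r4, r2  →  {r0:0, r1:15, r2:65523, r3:15, r4:13}
[6] bne  r2, r0, L10  →  {r0:0, r1:15, r2:65523, r3:15, r4:13}  ⟨branch taken⟩
[7] addi  r4, r4, 14  →  {r0:0, r1:15, r2:65523, r3:15, r4:27}
[10] or   r2, r0, r0  →  {r0:0, r1:15, r2:0, r3:15, r4:27}

27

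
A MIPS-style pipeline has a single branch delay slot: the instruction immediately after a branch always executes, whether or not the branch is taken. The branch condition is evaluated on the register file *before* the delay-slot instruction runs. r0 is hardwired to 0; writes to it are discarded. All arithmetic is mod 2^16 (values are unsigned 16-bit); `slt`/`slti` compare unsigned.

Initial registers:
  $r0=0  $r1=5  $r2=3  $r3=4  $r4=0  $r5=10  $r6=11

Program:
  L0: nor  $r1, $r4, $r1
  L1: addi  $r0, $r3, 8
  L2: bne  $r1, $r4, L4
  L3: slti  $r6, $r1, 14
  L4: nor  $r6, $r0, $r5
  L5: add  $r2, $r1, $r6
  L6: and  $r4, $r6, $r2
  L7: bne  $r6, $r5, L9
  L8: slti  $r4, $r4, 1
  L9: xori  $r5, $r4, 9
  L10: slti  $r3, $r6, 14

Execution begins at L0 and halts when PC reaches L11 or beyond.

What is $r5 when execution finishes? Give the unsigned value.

9

#0 nor  $r1, $r4, $r1 ; 0/65530/3/4/0/10/11
#1 addi  $r0, $r3, 8 ; 0/65530/3/4/0/10/11
#2 bne  $r1, $r4, L4 ; 0/65530/3/4/0/10/11 ; →target
#3 slti  $r6, $r1, 14 ; 0/65530/3/4/0/10/0
#4 nor  $r6, $r0, $r5 ; 0/65530/3/4/0/10/65525
#5 add  $r2, $r1, $r6 ; 0/65530/65519/4/0/10/65525
#6 and  $r4, $r6, $r2 ; 0/65530/65519/4/65509/10/65525
#7 bne  $r6, $r5, L9 ; 0/65530/65519/4/65509/10/65525 ; →target
#8 slti  $r4, $r4, 1 ; 0/65530/65519/4/0/10/65525
#9 xori  $r5, $r4, 9 ; 0/65530/65519/4/0/9/65525
#10 slti  $r3, $r6, 14 ; 0/65530/65519/0/0/9/65525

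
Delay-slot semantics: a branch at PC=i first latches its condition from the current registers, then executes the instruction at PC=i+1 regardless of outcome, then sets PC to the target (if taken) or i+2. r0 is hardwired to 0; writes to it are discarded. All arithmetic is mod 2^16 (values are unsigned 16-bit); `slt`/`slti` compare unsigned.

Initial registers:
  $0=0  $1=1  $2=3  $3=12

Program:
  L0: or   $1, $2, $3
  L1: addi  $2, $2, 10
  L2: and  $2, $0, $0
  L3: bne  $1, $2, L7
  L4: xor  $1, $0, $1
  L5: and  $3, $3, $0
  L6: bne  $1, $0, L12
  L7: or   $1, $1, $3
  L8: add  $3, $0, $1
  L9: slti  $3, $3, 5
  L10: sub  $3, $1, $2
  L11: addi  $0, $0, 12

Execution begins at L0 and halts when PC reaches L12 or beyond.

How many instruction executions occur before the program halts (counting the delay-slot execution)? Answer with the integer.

10

  step pc=0: or   $1, $2, $3  regs=(0,15,3,12)
  step pc=1: addi  $2, $2, 10  regs=(0,15,13,12)
  step pc=2: and  $2, $0, $0  regs=(0,15,0,12)
  step pc=3: bne  $1, $2, L7  cond=T  regs=(0,15,0,12)
  step pc=4: xor  $1, $0, $1  regs=(0,15,0,12)
  step pc=7: or   $1, $1, $3  regs=(0,15,0,12)
  step pc=8: add  $3, $0, $1  regs=(0,15,0,15)
  step pc=9: slti  $3, $3, 5  regs=(0,15,0,0)
  step pc=10: sub  $3, $1, $2  regs=(0,15,0,15)
  step pc=11: addi  $0, $0, 12  regs=(0,15,0,15)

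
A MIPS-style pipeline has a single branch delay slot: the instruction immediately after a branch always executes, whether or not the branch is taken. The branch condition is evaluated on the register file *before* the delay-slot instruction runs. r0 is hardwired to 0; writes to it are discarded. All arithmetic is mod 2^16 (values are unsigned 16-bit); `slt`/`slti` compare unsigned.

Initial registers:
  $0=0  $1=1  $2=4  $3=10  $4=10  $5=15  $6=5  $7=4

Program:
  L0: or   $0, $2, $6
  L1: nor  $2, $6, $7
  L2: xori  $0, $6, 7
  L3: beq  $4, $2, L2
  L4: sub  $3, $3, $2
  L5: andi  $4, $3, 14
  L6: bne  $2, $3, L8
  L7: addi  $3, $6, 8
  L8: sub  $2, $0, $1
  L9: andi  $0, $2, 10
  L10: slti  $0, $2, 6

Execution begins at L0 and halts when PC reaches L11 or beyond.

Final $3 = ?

13

  step pc=0: or   $0, $2, $6  regs=(0,1,4,10,10,15,5,4)
  step pc=1: nor  $2, $6, $7  regs=(0,1,65530,10,10,15,5,4)
  step pc=2: xori  $0, $6, 7  regs=(0,1,65530,10,10,15,5,4)
  step pc=3: beq  $4, $2, L2  cond=F  regs=(0,1,65530,10,10,15,5,4)
  step pc=4: sub  $3, $3, $2  regs=(0,1,65530,16,10,15,5,4)
  step pc=5: andi  $4, $3, 14  regs=(0,1,65530,16,0,15,5,4)
  step pc=6: bne  $2, $3, L8  cond=T  regs=(0,1,65530,16,0,15,5,4)
  step pc=7: addi  $3, $6, 8  regs=(0,1,65530,13,0,15,5,4)
  step pc=8: sub  $2, $0, $1  regs=(0,1,65535,13,0,15,5,4)
  step pc=9: andi  $0, $2, 10  regs=(0,1,65535,13,0,15,5,4)
  step pc=10: slti  $0, $2, 6  regs=(0,1,65535,13,0,15,5,4)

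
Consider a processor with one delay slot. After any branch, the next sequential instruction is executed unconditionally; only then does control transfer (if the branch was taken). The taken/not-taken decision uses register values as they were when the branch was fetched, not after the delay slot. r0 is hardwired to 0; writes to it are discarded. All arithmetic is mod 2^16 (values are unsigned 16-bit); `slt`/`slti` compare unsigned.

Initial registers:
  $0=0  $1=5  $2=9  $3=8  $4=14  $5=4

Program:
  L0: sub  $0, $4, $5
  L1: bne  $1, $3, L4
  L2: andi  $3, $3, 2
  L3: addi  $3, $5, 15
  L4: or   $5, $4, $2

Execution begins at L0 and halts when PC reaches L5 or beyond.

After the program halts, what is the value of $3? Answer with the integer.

0

#0 sub  $0, $4, $5 ; 0/5/9/8/14/4
#1 bne  $1, $3, L4 ; 0/5/9/8/14/4 ; →target
#2 andi  $3, $3, 2 ; 0/5/9/0/14/4
#4 or   $5, $4, $2 ; 0/5/9/0/14/15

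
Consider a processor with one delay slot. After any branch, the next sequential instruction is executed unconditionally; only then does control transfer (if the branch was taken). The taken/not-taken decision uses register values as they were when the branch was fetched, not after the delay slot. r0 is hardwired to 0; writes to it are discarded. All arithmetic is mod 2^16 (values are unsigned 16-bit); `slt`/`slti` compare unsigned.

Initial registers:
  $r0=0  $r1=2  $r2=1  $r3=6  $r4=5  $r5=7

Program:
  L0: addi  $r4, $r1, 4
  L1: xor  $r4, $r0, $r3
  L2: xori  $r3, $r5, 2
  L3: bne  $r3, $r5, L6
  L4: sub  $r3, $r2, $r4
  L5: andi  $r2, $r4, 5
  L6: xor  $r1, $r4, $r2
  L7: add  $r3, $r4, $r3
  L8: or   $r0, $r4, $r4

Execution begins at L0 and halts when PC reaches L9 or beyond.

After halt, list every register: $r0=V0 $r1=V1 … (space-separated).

[0] addi  $r4, $r1, 4  →  {$r0:0, $r1:2, $r2:1, $r3:6, $r4:6, $r5:7}
[1] xor  $r4, $r0, $r3  →  {$r0:0, $r1:2, $r2:1, $r3:6, $r4:6, $r5:7}
[2] xori  $r3, $r5, 2  →  {$r0:0, $r1:2, $r2:1, $r3:5, $r4:6, $r5:7}
[3] bne  $r3, $r5, L6  →  {$r0:0, $r1:2, $r2:1, $r3:5, $r4:6, $r5:7}  ⟨branch taken⟩
[4] sub  $r3, $r2, $r4  →  {$r0:0, $r1:2, $r2:1, $r3:65531, $r4:6, $r5:7}
[6] xor  $r1, $r4, $r2  →  {$r0:0, $r1:7, $r2:1, $r3:65531, $r4:6, $r5:7}
[7] add  $r3, $r4, $r3  →  {$r0:0, $r1:7, $r2:1, $r3:1, $r4:6, $r5:7}
[8] or   $r0, $r4, $r4  →  {$r0:0, $r1:7, $r2:1, $r3:1, $r4:6, $r5:7}

$r0=0 $r1=7 $r2=1 $r3=1 $r4=6 $r5=7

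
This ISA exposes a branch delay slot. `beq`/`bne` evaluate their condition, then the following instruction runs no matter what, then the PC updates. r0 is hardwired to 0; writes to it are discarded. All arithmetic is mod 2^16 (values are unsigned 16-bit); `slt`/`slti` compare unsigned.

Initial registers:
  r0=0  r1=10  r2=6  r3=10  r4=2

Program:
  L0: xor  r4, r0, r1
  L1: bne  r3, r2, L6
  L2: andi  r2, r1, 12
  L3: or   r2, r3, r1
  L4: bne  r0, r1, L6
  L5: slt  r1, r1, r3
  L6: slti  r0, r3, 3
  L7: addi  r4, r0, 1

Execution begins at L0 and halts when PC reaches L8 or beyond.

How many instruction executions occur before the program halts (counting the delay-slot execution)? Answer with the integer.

5

[0] xor  r4, r0, r1  →  {r0:0, r1:10, r2:6, r3:10, r4:10}
[1] bne  r3, r2, L6  →  {r0:0, r1:10, r2:6, r3:10, r4:10}  ⟨branch taken⟩
[2] andi  r2, r1, 12  →  {r0:0, r1:10, r2:8, r3:10, r4:10}
[6] slti  r0, r3, 3  →  {r0:0, r1:10, r2:8, r3:10, r4:10}
[7] addi  r4, r0, 1  →  {r0:0, r1:10, r2:8, r3:10, r4:1}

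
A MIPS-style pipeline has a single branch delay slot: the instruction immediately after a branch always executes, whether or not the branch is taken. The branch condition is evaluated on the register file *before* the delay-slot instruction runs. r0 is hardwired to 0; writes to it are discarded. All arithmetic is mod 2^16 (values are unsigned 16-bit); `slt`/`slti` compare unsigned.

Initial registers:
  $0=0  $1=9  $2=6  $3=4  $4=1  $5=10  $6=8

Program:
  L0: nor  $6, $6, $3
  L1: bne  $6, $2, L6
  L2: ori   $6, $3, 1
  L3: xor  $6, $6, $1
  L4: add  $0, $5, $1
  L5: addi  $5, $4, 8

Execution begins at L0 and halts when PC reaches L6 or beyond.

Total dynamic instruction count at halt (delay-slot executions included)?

#0 nor  $6, $6, $3 ; 0/9/6/4/1/10/65523
#1 bne  $6, $2, L6 ; 0/9/6/4/1/10/65523 ; →target
#2 ori   $6, $3, 1 ; 0/9/6/4/1/10/5

3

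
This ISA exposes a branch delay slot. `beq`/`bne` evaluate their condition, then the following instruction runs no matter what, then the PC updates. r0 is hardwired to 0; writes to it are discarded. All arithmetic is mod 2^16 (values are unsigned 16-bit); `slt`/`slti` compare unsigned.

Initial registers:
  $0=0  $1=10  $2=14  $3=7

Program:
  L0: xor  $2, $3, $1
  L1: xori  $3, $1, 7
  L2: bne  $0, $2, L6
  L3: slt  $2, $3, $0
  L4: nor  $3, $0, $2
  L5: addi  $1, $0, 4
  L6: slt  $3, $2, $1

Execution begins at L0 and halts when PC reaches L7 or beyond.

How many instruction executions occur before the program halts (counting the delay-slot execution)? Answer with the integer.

5

  step pc=0: xor  $2, $3, $1  regs=(0,10,13,7)
  step pc=1: xori  $3, $1, 7  regs=(0,10,13,13)
  step pc=2: bne  $0, $2, L6  cond=T  regs=(0,10,13,13)
  step pc=3: slt  $2, $3, $0  regs=(0,10,0,13)
  step pc=6: slt  $3, $2, $1  regs=(0,10,0,1)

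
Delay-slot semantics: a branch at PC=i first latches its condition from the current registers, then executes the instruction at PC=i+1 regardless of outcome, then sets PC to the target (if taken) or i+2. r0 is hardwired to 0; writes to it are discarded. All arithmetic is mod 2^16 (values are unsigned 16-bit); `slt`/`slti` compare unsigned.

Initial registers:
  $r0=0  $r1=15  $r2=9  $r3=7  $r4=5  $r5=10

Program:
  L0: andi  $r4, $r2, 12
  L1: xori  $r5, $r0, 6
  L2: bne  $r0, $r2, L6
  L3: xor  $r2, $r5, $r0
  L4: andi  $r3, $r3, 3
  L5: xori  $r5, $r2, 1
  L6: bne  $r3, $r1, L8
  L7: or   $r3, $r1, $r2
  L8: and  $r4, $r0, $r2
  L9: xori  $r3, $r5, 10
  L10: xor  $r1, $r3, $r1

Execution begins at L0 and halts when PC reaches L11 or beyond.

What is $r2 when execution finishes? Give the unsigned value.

  step pc=0: andi  $r4, $r2, 12  regs=(0,15,9,7,8,10)
  step pc=1: xori  $r5, $r0, 6  regs=(0,15,9,7,8,6)
  step pc=2: bne  $r0, $r2, L6  cond=T  regs=(0,15,9,7,8,6)
  step pc=3: xor  $r2, $r5, $r0  regs=(0,15,6,7,8,6)
  step pc=6: bne  $r3, $r1, L8  cond=T  regs=(0,15,6,7,8,6)
  step pc=7: or   $r3, $r1, $r2  regs=(0,15,6,15,8,6)
  step pc=8: and  $r4, $r0, $r2  regs=(0,15,6,15,0,6)
  step pc=9: xori  $r3, $r5, 10  regs=(0,15,6,12,0,6)
  step pc=10: xor  $r1, $r3, $r1  regs=(0,3,6,12,0,6)

6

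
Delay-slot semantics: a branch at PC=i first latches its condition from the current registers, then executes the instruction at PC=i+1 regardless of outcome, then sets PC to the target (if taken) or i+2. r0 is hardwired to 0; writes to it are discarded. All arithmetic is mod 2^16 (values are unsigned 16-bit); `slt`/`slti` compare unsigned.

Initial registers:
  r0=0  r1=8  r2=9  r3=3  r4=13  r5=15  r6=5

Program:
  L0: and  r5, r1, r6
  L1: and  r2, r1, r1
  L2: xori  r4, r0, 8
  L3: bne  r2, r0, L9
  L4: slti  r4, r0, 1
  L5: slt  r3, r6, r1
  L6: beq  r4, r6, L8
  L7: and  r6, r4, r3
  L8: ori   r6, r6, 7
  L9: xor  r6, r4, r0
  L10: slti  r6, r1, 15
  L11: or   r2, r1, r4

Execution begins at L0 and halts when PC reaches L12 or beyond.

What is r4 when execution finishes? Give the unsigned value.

PC=0  and  r5, r1, r6        | r0=0 r1=8 r2=9 r3=3 r4=13 r5=0 r6=5
PC=1  and  r2, r1, r1        | r0=0 r1=8 r2=8 r3=3 r4=13 r5=0 r6=5
PC=2  xori  r4, r0, 8        | r0=0 r1=8 r2=8 r3=3 r4=8 r5=0 r6=5
PC=3  bne  r2, r0, L9        | r0=0 r1=8 r2=8 r3=3 r4=8 r5=0 r6=5  [TAKEN]
PC=4  slti  r4, r0, 1        | r0=0 r1=8 r2=8 r3=3 r4=1 r5=0 r6=5
PC=9  xor  r6, r4, r0        | r0=0 r1=8 r2=8 r3=3 r4=1 r5=0 r6=1
PC=10 slti  r6, r1, 15       | r0=0 r1=8 r2=8 r3=3 r4=1 r5=0 r6=1
PC=11 or   r2, r1, r4        | r0=0 r1=8 r2=9 r3=3 r4=1 r5=0 r6=1

1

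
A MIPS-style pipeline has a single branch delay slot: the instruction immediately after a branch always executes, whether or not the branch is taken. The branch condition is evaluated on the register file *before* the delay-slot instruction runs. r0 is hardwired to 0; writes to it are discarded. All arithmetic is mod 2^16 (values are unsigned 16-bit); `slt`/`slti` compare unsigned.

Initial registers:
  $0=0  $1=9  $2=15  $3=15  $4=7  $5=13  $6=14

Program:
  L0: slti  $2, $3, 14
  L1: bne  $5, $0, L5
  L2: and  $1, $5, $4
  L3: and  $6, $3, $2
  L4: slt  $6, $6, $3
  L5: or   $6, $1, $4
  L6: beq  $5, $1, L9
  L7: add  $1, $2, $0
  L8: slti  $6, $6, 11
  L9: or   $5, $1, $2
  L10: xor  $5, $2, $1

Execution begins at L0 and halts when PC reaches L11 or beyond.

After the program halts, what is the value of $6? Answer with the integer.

PC=0  slti  $2, $3, 14       | $0=0 $1=9 $2=0 $3=15 $4=7 $5=13 $6=14
PC=1  bne  $5, $0, L5        | $0=0 $1=9 $2=0 $3=15 $4=7 $5=13 $6=14  [TAKEN]
PC=2  and  $1, $5, $4        | $0=0 $1=5 $2=0 $3=15 $4=7 $5=13 $6=14
PC=5  or   $6, $1, $4        | $0=0 $1=5 $2=0 $3=15 $4=7 $5=13 $6=7
PC=6  beq  $5, $1, L9        | $0=0 $1=5 $2=0 $3=15 $4=7 $5=13 $6=7  [not taken]
PC=7  add  $1, $2, $0        | $0=0 $1=0 $2=0 $3=15 $4=7 $5=13 $6=7
PC=8  slti  $6, $6, 11       | $0=0 $1=0 $2=0 $3=15 $4=7 $5=13 $6=1
PC=9  or   $5, $1, $2        | $0=0 $1=0 $2=0 $3=15 $4=7 $5=0 $6=1
PC=10 xor  $5, $2, $1        | $0=0 $1=0 $2=0 $3=15 $4=7 $5=0 $6=1

1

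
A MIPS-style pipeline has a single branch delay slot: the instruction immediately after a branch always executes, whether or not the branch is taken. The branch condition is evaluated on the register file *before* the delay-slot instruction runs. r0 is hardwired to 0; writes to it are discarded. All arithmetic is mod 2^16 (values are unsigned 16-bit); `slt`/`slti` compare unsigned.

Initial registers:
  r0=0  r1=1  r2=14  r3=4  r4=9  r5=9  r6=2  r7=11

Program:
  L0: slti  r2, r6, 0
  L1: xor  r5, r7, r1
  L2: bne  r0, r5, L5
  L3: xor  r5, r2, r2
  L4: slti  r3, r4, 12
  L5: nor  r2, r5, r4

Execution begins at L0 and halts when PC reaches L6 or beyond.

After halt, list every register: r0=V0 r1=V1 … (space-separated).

r0=0 r1=1 r2=65526 r3=4 r4=9 r5=0 r6=2 r7=11

#0 slti  r2, r6, 0 ; 0/1/0/4/9/9/2/11
#1 xor  r5, r7, r1 ; 0/1/0/4/9/10/2/11
#2 bne  r0, r5, L5 ; 0/1/0/4/9/10/2/11 ; →target
#3 xor  r5, r2, r2 ; 0/1/0/4/9/0/2/11
#5 nor  r2, r5, r4 ; 0/1/65526/4/9/0/2/11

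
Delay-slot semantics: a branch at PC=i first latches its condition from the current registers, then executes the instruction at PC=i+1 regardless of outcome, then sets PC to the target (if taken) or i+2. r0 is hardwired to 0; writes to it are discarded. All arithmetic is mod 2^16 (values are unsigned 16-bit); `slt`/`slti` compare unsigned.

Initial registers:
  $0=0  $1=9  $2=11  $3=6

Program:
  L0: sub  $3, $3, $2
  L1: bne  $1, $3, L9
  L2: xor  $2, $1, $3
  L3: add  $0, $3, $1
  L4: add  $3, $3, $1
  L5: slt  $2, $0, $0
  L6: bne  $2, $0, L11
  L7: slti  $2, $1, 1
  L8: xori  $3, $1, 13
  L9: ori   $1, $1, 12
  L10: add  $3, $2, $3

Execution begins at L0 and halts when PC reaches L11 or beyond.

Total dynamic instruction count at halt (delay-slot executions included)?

PC=0  sub  $3, $3, $2        | $0=0 $1=9 $2=11 $3=65531
PC=1  bne  $1, $3, L9        | $0=0 $1=9 $2=11 $3=65531  [TAKEN]
PC=2  xor  $2, $1, $3        | $0=0 $1=9 $2=65522 $3=65531
PC=9  ori   $1, $1, 12       | $0=0 $1=13 $2=65522 $3=65531
PC=10 add  $3, $2, $3        | $0=0 $1=13 $2=65522 $3=65517

5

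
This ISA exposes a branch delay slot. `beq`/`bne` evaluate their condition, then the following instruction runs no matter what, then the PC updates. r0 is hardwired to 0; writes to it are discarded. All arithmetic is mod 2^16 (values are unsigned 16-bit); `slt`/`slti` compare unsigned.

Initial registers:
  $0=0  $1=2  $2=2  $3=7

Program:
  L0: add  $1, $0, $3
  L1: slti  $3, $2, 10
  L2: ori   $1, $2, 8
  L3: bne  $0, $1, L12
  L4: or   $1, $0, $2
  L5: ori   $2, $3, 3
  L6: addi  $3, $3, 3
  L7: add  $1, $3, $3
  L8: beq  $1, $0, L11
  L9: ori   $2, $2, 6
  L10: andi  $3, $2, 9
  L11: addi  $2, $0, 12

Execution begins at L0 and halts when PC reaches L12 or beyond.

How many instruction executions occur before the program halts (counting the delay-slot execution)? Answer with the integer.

5

#0 add  $1, $0, $3 ; 0/7/2/7
#1 slti  $3, $2, 10 ; 0/7/2/1
#2 ori   $1, $2, 8 ; 0/10/2/1
#3 bne  $0, $1, L12 ; 0/10/2/1 ; →target
#4 or   $1, $0, $2 ; 0/2/2/1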